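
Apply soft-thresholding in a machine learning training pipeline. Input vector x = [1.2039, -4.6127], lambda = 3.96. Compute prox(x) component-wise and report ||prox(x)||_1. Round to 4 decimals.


Soft-thresholding with lambda = 3.96:
prox(1.2039) = sign(1.2039)*max(|1.2039| - 3.96, 0) = 0.0
prox(-4.6127) = sign(-4.6127)*max(|-4.6127| - 3.96, 0) = -0.6527
prox(x) = [0.0, -0.6527]
||prox(x)||_1 = 0.0 + 0.6527 = 0.6527


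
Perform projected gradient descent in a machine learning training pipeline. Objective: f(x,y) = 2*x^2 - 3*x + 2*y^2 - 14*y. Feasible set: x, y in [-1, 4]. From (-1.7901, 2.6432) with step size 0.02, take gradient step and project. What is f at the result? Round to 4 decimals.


Step 1: Compute gradient at (-1.7901, 2.6432).
grad_x = 2*2*-1.7901 - 3 = -10.1604
grad_y = 2*2*2.6432 - 14 = -3.4272
Step 2: Gradient step.
x_raw = -1.7901 - 0.02*-10.1604 = -1.5869
y_raw = 2.6432 - 0.02*-3.4272 = 2.7117
Step 3: Project onto [-1, 4].
x_proj = clip(-1.5869) = -1.0
y_proj = clip(2.7117) = 2.7117
Step 4: Evaluate f.
f(-1.0, 2.7117) = -18.2573


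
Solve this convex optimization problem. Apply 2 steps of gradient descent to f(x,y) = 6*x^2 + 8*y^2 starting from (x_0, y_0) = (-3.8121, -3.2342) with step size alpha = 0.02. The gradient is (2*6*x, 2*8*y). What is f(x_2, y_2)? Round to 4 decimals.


Gradient descent on f(x,y) = 6*x^2 + 8*y^2.
Starting point: (-3.8121, -3.2342), alpha = 0.02
Step 1: grad_x = 2*6*-3.8121 = -45.7452, grad_y = 2*8*-3.2342 = -51.7472
  x_1 = -3.8121 - 0.02*-45.7452 = -2.8972
  y_1 = -3.2342 - 0.02*-51.7472 = -2.1993
Step 2: grad_x = 2*6*-2.8972 = -34.7664, grad_y = 2*8*-2.1993 = -35.1881
  x_2 = -2.8972 - 0.02*-34.7664 = -2.2019
  y_2 = -2.1993 - 0.02*-35.1881 = -1.4955
f(-2.2019, -1.4955) = 6*(-2.2019)^2 + 8*(-1.4955)^2 = 46.9814


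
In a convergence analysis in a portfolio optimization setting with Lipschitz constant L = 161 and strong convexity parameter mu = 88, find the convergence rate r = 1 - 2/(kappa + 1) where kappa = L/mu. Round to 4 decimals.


Step 1: Compute the condition number.
kappa = L/mu = 161/88 = 1.8295
Step 2: Compute the convergence rate.
r = 1 - 2/(kappa + 1) = 1 - 2*mu/(L + mu) = (L - mu)/(L + mu) = 73/249 = 0.2932


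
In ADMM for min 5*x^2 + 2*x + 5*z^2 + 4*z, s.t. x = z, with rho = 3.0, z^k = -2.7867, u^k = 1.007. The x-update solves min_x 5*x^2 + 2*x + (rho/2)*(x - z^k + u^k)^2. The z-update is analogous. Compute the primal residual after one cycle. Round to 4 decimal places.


ADMM iteration with rho = 3.0, z^k = -2.7867, u^k = 1.007
Step 1: x-update.
Minimize 5*x^2 + 2*x + (3.0/2)*(x + 2.7867 + 1.007)^2
FOC: (2*5 + 3.0)*x = -2 + 3.0*(-2.7867 - 1.007)
x^{k+1} = -1.0293
Step 2: z-update.
Minimize 5*z^2 + 4*z + (3.0/2)*(-1.0293 - z + 1.007)^2
FOC: (2*5 + 3.0)*z = -4 + 3.0*(-1.0293 + 1.007)
z^{k+1} = -0.3128
Step 3: u-update.
u^{k+1} = 1.007 - 1.0293 + 0.3128 = 0.2905
Step 4: Primal residual = |-1.0293 + 0.3128| = 0.7165


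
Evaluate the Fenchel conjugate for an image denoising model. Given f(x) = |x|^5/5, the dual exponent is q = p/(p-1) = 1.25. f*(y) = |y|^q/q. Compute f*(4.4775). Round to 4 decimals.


The conjugate exponent q satisfies 1/p + 1/q = 1.
p = 5, so q = 5/(5 - 1) = 1.25
|y|^q = 4.4775^1.25 = 6.5132
f*(4.4775) = 6.5132 / 1.25 = 5.2106


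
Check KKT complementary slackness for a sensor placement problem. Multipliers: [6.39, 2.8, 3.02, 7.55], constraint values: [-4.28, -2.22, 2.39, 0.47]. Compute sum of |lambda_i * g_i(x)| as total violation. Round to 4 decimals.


KKT complementary slackness check:
lambda_1 * g_1 = 6.39 * -4.28 = -27.3492
lambda_2 * g_2 = 2.8 * -2.22 = -6.216
lambda_3 * g_3 = 3.02 * 2.39 = 7.2178
lambda_4 * g_4 = 7.55 * 0.47 = 3.5485
Total violation = 27.3492 + 6.216 + 7.2178 + 3.5485 = 44.3315


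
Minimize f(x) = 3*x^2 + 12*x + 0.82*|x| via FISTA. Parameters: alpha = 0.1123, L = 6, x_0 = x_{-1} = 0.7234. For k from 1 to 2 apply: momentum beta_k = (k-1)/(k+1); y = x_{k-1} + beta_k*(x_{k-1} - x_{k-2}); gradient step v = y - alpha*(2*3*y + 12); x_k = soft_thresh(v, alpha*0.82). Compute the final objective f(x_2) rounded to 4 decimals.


FISTA on f(x) = 3*x^2 + 12*x + 0.82*|x|
L = 6, alpha = 0.1123
Iteration 1: beta = 0.0, y = 0.7234 + 0.0*(0.7234 - 0.7234) = 0.7234
  grad(y) = 16.3404, v = y - alpha*grad = -1.1116
  prox(v) = soft_thresh(-1.1116, 0.0921) = -1.0195
Iteration 2: beta = 0.3333, y = -1.0195 + 0.3333*(-1.0195 - 0.7234) = -1.6005
  grad(y) = 2.3969, v = y - alpha*grad = -1.8697
  prox(v) = soft_thresh(-1.8697, 0.0921) = -1.7776
f(x_2) = 3*(-1.7776)^2 + 12*(-1.7776) + 0.82*|-1.7776| = -10.394


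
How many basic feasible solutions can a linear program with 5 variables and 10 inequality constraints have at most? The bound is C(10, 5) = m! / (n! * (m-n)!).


Each vertex corresponds to some choice of n active constraints out of m, so the number of vertices is at most C(m, n) = m! / (n!(m-n)!).
m = 10, n = 5
Numerator: 10 * 9 * 8 * 7 * 6
Denominator: 5! = 120
C(10, 5) = 252


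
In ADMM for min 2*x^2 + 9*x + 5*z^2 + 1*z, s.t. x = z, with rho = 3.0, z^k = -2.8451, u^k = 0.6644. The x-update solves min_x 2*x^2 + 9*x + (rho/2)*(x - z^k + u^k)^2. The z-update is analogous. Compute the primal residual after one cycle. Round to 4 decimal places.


ADMM iteration with rho = 3.0, z^k = -2.8451, u^k = 0.6644
Step 1: x-update.
Minimize 2*x^2 + 9*x + (3.0/2)*(x + 2.8451 + 0.6644)^2
FOC: (2*2 + 3.0)*x = -9 + 3.0*(-2.8451 - 0.6644)
x^{k+1} = -2.7898
Step 2: z-update.
Minimize 5*z^2 + 1*z + (3.0/2)*(-2.7898 - z + 0.6644)^2
FOC: (2*5 + 3.0)*z = -1 + 3.0*(-2.7898 + 0.6644)
z^{k+1} = -0.5674
Step 3: u-update.
u^{k+1} = 0.6644 - 2.7898 + 0.5674 = -1.558
Step 4: Primal residual = |-2.7898 + 0.5674| = 2.2224


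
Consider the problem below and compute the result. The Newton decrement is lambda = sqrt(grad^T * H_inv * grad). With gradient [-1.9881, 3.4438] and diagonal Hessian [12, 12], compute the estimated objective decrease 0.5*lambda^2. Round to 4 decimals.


Step 1: H is diagonal, so H^(-1) * g = [-0.1657, 0.287].
Step 2: g^T H^(-1) g = sum_i g_i^2 / H_ii
  = (-1.9881)^2/12 + (3.4438)^2/12
  = 0.3294 + 0.9883 = 1.3177
Step 3: Objective decrease = 0.5 * g^T H^(-1) g = 0.6588


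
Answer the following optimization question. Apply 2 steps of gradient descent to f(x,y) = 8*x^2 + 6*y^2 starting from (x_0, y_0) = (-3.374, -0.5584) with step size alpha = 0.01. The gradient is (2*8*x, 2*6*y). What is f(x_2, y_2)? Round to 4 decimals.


Gradient descent on f(x,y) = 8*x^2 + 6*y^2.
Starting point: (-3.374, -0.5584), alpha = 0.01
Step 1: grad_x = 2*8*-3.374 = -53.984, grad_y = 2*6*-0.5584 = -6.7008
  x_1 = -3.374 - 0.01*-53.984 = -2.8342
  y_1 = -0.5584 - 0.01*-6.7008 = -0.4914
Step 2: grad_x = 2*8*-2.8342 = -45.3466, grad_y = 2*6*-0.4914 = -5.8967
  x_2 = -2.8342 - 0.01*-45.3466 = -2.3807
  y_2 = -0.4914 - 0.01*-5.8967 = -0.4324
f(-2.3807, -0.4324) = 8*(-2.3807)^2 + 6*(-0.4324)^2 = 46.4636


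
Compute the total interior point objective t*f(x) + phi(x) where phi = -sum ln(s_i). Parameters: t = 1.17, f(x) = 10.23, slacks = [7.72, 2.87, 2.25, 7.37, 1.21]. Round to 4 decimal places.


Step 1: Compute log-barrier.
ln values: [2.0438, 1.0543, 0.8109, 1.9974, 0.1906]
phi = -(2.0438 + 1.0543 + 0.8109 + 1.9974 + 0.1906) = -6.0971
Step 2: Compute augmented objective.
t*f(x) = 1.17*10.23 = 11.9691
Total = 11.9691 - 6.0971 = 5.872


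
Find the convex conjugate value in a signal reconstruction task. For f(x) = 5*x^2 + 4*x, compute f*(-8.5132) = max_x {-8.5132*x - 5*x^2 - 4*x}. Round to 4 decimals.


f*(y) = sup_x {y*x - a*x^2 - b*x} = sup_x {(y-b)*x - a*x^2}
FOC: (y - b) - 2a*x = 0 => x* = (y - b)/(2a)
x* = (-8.5132 - 4)/(2*5) = -1.2513
f*(-8.5132) = (y-b)^2/(4a) = (-8.5132 - 4)^2/(4*5)
= 156.5802/20 = 7.829


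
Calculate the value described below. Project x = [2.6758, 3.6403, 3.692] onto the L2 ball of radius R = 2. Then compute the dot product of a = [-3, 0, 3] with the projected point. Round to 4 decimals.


Step 1: Compute ||x|| (intermediates to 6 decimals).
||x|| = sqrt(2.6758^2 + 3.6403^2 + 3.692^2) = 5.8346
Step 2: Project.
Since ||x|| > R, scale = R/||x|| = 2/5.8346 = 0.342783, proj(x) = scale * x
proj(x) = [0.917219, 1.247833, 1.265555]
Step 3: Dot product.
a^T * proj(x) = -3*0.917219 + 0*1.247833 + 3*1.265555 = 1.045


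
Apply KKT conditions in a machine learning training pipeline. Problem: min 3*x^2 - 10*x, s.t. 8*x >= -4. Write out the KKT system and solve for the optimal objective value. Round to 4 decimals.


Step 1: Try lambda = 0 (constraint inactive).
Stationarity: 2*3*x - 10 = 0
x* = 10/(2*3) = 5/3 = 1.6667 (rounded; the exact value 5/3 is used below)
Check constraint: 8*1.6667 = 13.3336 >= -4 -- satisfied.
Step 2: Compute optimal value.
f(x*) = 3*(5/3)^2 - 10*(5/3) = -8.3333


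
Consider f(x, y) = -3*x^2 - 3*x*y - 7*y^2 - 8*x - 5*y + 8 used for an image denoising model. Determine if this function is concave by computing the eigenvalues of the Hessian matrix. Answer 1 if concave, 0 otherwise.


The Hessian of f(x,y) = -3*x^2 - 3*x*y - 7*y^2 - 8*x - 5*y + 8 is:
H = [[-6, -3], [-3, -14]]
Trace = -6 - 14 = -20
Determinant = -6*-14 - (-3)^2 = 75
Discriminant = (-20)^2 - 4*75 = 100.0
Eigenvalues: lambda_1 = -15.0, lambda_2 = -5.0
The function is concave.

1


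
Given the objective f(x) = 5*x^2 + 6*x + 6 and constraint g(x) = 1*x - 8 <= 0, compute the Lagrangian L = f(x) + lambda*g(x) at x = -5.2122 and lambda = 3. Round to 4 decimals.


Step 1: Evaluate f(x).
f(-5.2122) = 5*(-5.2122)^2 + 6*(-5.2122) + 6 = 110.5619
Step 2: Evaluate g(x).
g(-5.2122) = 1*-5.2122 - 8 = -13.2122
Step 3: Compute Lagrangian.
L = 110.5619 + 3*-13.2122 = 70.9253


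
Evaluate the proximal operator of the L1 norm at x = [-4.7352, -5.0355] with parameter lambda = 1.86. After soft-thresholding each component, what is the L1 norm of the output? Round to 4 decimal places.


Soft-thresholding with lambda = 1.86:
prox(-4.7352) = sign(-4.7352)*max(|-4.7352| - 1.86, 0) = -2.8752
prox(-5.0355) = sign(-5.0355)*max(|-5.0355| - 1.86, 0) = -3.1755
prox(x) = [-2.8752, -3.1755]
||prox(x)||_1 = 2.8752 + 3.1755 = 6.0507


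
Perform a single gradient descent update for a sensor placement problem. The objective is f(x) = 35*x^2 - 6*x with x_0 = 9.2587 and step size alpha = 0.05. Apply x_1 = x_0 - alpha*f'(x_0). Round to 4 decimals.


We compute the gradient at x_0 and apply the update.
f'(x) = 70*x - 6
f'(9.2587) = 70*9.2587 - 6 = 642.109
x_1 = 9.2587 - 0.05*642.109 = -22.8468


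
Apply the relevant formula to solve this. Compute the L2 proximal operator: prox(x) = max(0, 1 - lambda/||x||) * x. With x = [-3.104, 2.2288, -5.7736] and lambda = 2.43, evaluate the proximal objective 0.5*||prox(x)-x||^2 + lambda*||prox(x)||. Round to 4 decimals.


Step 1: Compute ||x||.
||x|| = 6.9236
Step 2: Compute scaling factor.
scale = max(0, 1 - 2.43/6.9236) = 0.649
Step 3: prox(x) = [-2.0146, 1.4466, -3.7472]
||prox(x)|| = 4.4936
Step 4: Proximal objective.
0.5*||prox-x||^2 = 2.9525
lambda*||prox|| = 10.9194
Total = 13.872


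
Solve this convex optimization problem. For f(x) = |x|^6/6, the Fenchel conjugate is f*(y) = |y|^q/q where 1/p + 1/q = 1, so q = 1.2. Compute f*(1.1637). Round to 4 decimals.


The conjugate exponent q satisfies 1/p + 1/q = 1.
p = 6, so q = 6/(6 - 1) = 1.2
|y|^q = 1.1637^1.2 = 1.1995
f*(1.1637) = 1.1995 / 1.2 = 0.9996


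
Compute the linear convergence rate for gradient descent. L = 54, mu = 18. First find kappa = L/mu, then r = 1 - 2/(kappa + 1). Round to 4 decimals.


Step 1: Compute the condition number.
kappa = L/mu = 54/18 = 3.0
Step 2: Compute the convergence rate.
r = 1 - 2/(kappa + 1) = 1 - 2*mu/(L + mu) = (L - mu)/(L + mu) = 36/72 = 0.5


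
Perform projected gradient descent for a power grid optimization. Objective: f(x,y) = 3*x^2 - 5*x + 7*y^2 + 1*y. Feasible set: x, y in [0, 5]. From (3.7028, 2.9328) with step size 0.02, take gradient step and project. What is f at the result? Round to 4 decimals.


Step 1: Compute gradient at (3.7028, 2.9328).
grad_x = 2*3*3.7028 - 5 = 17.2168
grad_y = 2*7*2.9328 + 1 = 42.0592
Step 2: Gradient step.
x_raw = 3.7028 - 0.02*17.2168 = 3.3585
y_raw = 2.9328 - 0.02*42.0592 = 2.0916
Step 3: Project onto [0, 5].
x_proj = clip(3.3585) = 3.3585
y_proj = clip(2.0916) = 2.0916
Step 4: Evaluate f.
f(3.3585, 2.0916) = 49.7611


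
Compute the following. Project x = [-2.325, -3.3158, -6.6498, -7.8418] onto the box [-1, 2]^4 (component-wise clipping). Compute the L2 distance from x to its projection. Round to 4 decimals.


Project each component onto [-1, 2].
clip(-2.325) = -1.0, clip(-3.3158) = -1.0, clip(-6.6498) = -1.0, clip(-7.8418) = -1.0
Projection = [-1.0, -1.0, -1.0, -1.0]
Squared diffs: [1.7556, 5.3629, 31.9202, 46.8102]
Distance = sqrt(85.8489) = 9.2655


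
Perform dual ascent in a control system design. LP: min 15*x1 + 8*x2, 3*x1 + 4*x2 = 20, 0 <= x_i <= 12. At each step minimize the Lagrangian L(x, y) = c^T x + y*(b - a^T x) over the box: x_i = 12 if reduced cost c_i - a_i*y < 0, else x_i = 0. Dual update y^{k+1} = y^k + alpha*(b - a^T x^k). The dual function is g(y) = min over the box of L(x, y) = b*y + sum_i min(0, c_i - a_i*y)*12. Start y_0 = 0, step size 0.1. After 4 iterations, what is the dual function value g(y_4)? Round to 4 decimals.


Dual ascent for LP: min 15*x1 + 8*x2, 3*x1 + 4*x2 = 20, 0 <= x_i <= 12
Step 1: y^k = 0.0, reduced costs: (15.0, 8.0)
  x^k = (0.0, 0.0), subgradient = b - a^T x = 20.0
  y^{k+1} = 0.0 + 0.1*20.0 = 2.0
Step 2: y^k = 2.0, reduced costs: (9.0, 0.0)
  x^k = (0.0, 0.0), subgradient = b - a^T x = 20.0
  y^{k+1} = 2.0 + 0.1*20.0 = 4.0
Step 3: y^k = 4.0, reduced costs: (3.0, -8.0)
  x^k = (0.0, 12.0), subgradient = b - a^T x = -28.0
  y^{k+1} = 4.0 + 0.1*-28.0 = 1.2
Step 4: y^k = 1.2, reduced costs: (11.4, 3.2)
  x^k = (0.0, 0.0), subgradient = b - a^T x = 20.0
  y^{k+1} = 1.2 + 0.1*20.0 = 3.2
Dual objective at y_4 = 3.2: reduced costs (5.4, -4.8), box minimizer x = (0.0, 12.0)
g(y_4) = b*y + (c1 - a1*y)*x1 + (c2 - a2*y)*x2 = 20*3.2 + 5.4*0.0 + (-4.8)*12.0 = 64.0 + 0.0 - 57.6 = 6.4


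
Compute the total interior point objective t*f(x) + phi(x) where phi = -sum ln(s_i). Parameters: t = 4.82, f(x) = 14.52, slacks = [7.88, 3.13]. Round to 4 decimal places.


Step 1: Compute log-barrier.
ln values: [2.0643, 1.141]
phi = -(2.0643 + 1.141) = -3.2054
Step 2: Compute augmented objective.
t*f(x) = 4.82*14.52 = 69.9864
Total = 69.9864 - 3.2054 = 66.781


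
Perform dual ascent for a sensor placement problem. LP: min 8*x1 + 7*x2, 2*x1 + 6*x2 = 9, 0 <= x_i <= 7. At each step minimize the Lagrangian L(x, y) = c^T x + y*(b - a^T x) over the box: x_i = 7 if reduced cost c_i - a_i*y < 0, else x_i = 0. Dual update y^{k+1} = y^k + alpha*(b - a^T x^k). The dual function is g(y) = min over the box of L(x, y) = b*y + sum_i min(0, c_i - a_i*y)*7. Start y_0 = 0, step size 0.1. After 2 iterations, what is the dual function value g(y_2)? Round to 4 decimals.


Dual ascent for LP: min 8*x1 + 7*x2, 2*x1 + 6*x2 = 9, 0 <= x_i <= 7
Step 1: y^k = 0.0, reduced costs: (8.0, 7.0)
  x^k = (0.0, 0.0), subgradient = b - a^T x = 9.0
  y^{k+1} = 0.0 + 0.1*9.0 = 0.9
Step 2: y^k = 0.9, reduced costs: (6.2, 1.6)
  x^k = (0.0, 0.0), subgradient = b - a^T x = 9.0
  y^{k+1} = 0.9 + 0.1*9.0 = 1.8
Dual objective at y_2 = 1.8: reduced costs (4.4, -3.8), box minimizer x = (0.0, 7.0)
g(y_2) = b*y + (c1 - a1*y)*x1 + (c2 - a2*y)*x2 = 9*1.8 + 4.4*0.0 + (-3.8)*7.0 = 16.2 + 0.0 - 26.6 = -10.4


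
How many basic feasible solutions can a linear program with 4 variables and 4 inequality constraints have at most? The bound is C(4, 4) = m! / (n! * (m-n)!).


Each vertex corresponds to some choice of n active constraints out of m, so the number of vertices is at most C(m, n) = m! / (n!(m-n)!).
m = 4, n = 4
Numerator: 4 * 3 * 2 * 1
Denominator: 4! = 24
C(4, 4) = 1


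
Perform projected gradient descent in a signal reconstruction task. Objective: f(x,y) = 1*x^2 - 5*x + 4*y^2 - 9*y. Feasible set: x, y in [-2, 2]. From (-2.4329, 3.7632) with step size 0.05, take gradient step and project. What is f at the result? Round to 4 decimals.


Step 1: Compute gradient at (-2.4329, 3.7632).
grad_x = 2*1*-2.4329 - 5 = -9.8658
grad_y = 2*4*3.7632 - 9 = 21.1056
Step 2: Gradient step.
x_raw = -2.4329 - 0.05*-9.8658 = -1.9396
y_raw = 3.7632 - 0.05*21.1056 = 2.7079
Step 3: Project onto [-2, 2].
x_proj = clip(-1.9396) = -1.9396
y_proj = clip(2.7079) = 2.0
Step 4: Evaluate f.
f(-1.9396, 2.0) = 11.4601


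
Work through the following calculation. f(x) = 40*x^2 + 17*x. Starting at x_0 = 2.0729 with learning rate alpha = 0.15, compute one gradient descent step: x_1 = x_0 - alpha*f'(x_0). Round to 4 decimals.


We compute the gradient at x_0 and apply the update.
f'(x) = 80*x + 17
f'(2.0729) = 80*2.0729 + 17 = 182.832
x_1 = 2.0729 - 0.15*182.832 = -25.3519


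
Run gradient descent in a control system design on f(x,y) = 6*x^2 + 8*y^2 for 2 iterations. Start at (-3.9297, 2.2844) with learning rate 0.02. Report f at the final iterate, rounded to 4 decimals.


Gradient descent on f(x,y) = 6*x^2 + 8*y^2.
Starting point: (-3.9297, 2.2844), alpha = 0.02
Step 1: grad_x = 2*6*-3.9297 = -47.1564, grad_y = 2*8*2.2844 = 36.5504
  x_1 = -3.9297 - 0.02*-47.1564 = -2.9866
  y_1 = 2.2844 - 0.02*36.5504 = 1.5534
Step 2: grad_x = 2*6*-2.9866 = -35.8389, grad_y = 2*8*1.5534 = 24.8543
  x_2 = -2.9866 - 0.02*-35.8389 = -2.2698
  y_2 = 1.5534 - 0.02*24.8543 = 1.0563
f(-2.2698, 1.0563) = 6*(-2.2698)^2 + 8*1.0563^2 = 39.8381


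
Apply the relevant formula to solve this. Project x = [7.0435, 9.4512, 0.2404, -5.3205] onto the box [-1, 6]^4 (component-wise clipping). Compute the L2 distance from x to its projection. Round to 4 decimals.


Project each component onto [-1, 6].
clip(7.0435) = 6.0, clip(9.4512) = 6.0, clip(0.2404) = 0.2404, clip(-5.3205) = -1.0
Projection = [6.0, 6.0, 0.2404, -1.0]
Squared diffs: [1.0889, 11.9108, 0.0, 18.6667]
Distance = sqrt(31.6664) = 5.6273


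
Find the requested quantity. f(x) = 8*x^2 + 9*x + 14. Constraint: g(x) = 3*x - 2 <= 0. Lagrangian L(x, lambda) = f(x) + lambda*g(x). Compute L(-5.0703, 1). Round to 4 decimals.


Step 1: Evaluate f(x).
f(-5.0703) = 8*(-5.0703)^2 + 9*(-5.0703) + 14 = 174.0308
Step 2: Evaluate g(x).
g(-5.0703) = 3*-5.0703 - 2 = -17.2109
Step 3: Compute Lagrangian.
L = 174.0308 + 1*-17.2109 = 156.8199


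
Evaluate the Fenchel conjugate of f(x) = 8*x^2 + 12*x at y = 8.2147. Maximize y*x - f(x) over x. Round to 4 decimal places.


f*(y) = sup_x {y*x - a*x^2 - b*x} = sup_x {(y-b)*x - a*x^2}
FOC: (y - b) - 2a*x = 0 => x* = (y - b)/(2a)
x* = (8.2147 - 12)/(2*8) = -0.2366
f*(8.2147) = (y-b)^2/(4a) = (8.2147 - 12)^2/(4*8)
= 14.3285/32 = 0.4478


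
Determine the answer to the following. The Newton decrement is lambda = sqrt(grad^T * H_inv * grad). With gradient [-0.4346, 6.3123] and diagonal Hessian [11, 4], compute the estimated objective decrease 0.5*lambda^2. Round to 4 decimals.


Step 1: H is diagonal, so H^(-1) * g = [-0.0395, 1.5781].
Step 2: g^T H^(-1) g = sum_i g_i^2 / H_ii
  = (-0.4346)^2/11 + (6.3123)^2/4
  = 0.0172 + 9.9613 = 9.9785
Step 3: Objective decrease = 0.5 * g^T H^(-1) g = 4.9892


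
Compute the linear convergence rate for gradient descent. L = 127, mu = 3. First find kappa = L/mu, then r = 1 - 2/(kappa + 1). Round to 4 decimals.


Step 1: Compute the condition number.
kappa = L/mu = 127/3 = 42.3333
Step 2: Compute the convergence rate.
r = 1 - 2/(kappa + 1) = 1 - 2*mu/(L + mu) = (L - mu)/(L + mu) = 124/130 = 0.9538


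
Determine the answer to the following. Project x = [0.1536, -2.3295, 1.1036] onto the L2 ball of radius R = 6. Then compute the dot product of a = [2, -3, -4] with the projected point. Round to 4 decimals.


Step 1: Compute ||x|| (intermediates to 6 decimals).
||x|| = sqrt(0.1536^2 + (-2.3295)^2 + 1.1036^2) = 2.582266
Step 2: Project.
Since ||x|| <= R, proj = x (no scaling needed).
proj(x) = [0.1536, -2.3295, 1.1036]
Step 3: Dot product.
a^T * proj(x) = 2*0.1536 - 3*(-2.3295) - 4*1.1036 = 2.8813


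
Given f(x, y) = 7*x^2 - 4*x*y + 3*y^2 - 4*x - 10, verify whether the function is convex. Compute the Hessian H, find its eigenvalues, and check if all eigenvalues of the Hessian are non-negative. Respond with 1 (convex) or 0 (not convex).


The Hessian of f(x,y) = 7*x^2 - 4*x*y + 3*y^2 - 4*x - 10 is:
H = [[14, -4], [-4, 6]]
Trace = 14 + 6 = 20
Determinant = 14*6 - (-4)^2 = 68
Discriminant = (20)^2 - 4*68 = 128.0
Eigenvalues: lambda_1 = 4.3431, lambda_2 = 15.6569
The function is convex.

1


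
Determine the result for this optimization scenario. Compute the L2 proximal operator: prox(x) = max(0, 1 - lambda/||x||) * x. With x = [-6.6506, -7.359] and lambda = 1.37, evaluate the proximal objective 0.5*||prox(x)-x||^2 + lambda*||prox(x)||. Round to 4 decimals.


Step 1: Compute ||x||.
||x|| = 9.9189
Step 2: Compute scaling factor.
scale = max(0, 1 - 1.37/9.9189) = 0.8619
Step 3: prox(x) = [-5.732, -6.3426]
||prox(x)|| = 8.5489
Step 4: Proximal objective.
0.5*||prox-x||^2 = 0.9385
lambda*||prox|| = 11.712
Total = 12.6505


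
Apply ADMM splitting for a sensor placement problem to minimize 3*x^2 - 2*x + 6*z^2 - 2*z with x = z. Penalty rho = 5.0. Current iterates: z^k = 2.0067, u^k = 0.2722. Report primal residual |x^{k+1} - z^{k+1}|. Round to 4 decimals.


ADMM iteration with rho = 5.0, z^k = 2.0067, u^k = 0.2722
Step 1: x-update.
Minimize 3*x^2 - 2*x + (5.0/2)*(x - 2.0067 + 0.2722)^2
FOC: (2*3 + 5.0)*x = 2 + 5.0*(2.0067 - 0.2722)
x^{k+1} = 0.9702
Step 2: z-update.
Minimize 6*z^2 - 2*z + (5.0/2)*(0.9702 - z + 0.2722)^2
FOC: (2*6 + 5.0)*z = 2 + 5.0*(0.9702 + 0.2722)
z^{k+1} = 0.4831
Step 3: u-update.
u^{k+1} = 0.2722 + 0.9702 - 0.4831 = 0.7594
Step 4: Primal residual = |0.9702 - 0.4831| = 0.4872


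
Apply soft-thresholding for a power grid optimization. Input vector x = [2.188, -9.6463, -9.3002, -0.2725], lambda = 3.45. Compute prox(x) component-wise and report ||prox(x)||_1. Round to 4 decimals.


Soft-thresholding with lambda = 3.45:
prox(2.188) = sign(2.188)*max(|2.188| - 3.45, 0) = 0.0
prox(-9.6463) = sign(-9.6463)*max(|-9.6463| - 3.45, 0) = -6.1963
prox(-9.3002) = sign(-9.3002)*max(|-9.3002| - 3.45, 0) = -5.8502
prox(-0.2725) = sign(-0.2725)*max(|-0.2725| - 3.45, 0) = 0.0
prox(x) = [0.0, -6.1963, -5.8502, 0.0]
||prox(x)||_1 = 0.0 + 6.1963 + 5.8502 + 0.0 = 12.0465


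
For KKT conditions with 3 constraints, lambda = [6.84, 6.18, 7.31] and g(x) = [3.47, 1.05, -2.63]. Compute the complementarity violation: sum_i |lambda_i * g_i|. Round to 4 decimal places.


KKT complementary slackness check:
lambda_1 * g_1 = 6.84 * 3.47 = 23.7348
lambda_2 * g_2 = 6.18 * 1.05 = 6.489
lambda_3 * g_3 = 7.31 * -2.63 = -19.2253
Total violation = 23.7348 + 6.489 + 19.2253 = 49.4491


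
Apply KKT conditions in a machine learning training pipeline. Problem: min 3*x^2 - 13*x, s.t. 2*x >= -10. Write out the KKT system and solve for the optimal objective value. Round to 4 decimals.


Step 1: Try lambda = 0 (constraint inactive).
Stationarity: 2*3*x - 13 = 0
x* = 13/(2*3) = 13/6 = 2.1667 (rounded; the exact value 13/6 is used below)
Check constraint: 2*2.1667 = 4.3334 >= -10 -- satisfied.
Step 2: Compute optimal value.
f(x*) = 3*(13/6)^2 - 13*(13/6) = -14.0833


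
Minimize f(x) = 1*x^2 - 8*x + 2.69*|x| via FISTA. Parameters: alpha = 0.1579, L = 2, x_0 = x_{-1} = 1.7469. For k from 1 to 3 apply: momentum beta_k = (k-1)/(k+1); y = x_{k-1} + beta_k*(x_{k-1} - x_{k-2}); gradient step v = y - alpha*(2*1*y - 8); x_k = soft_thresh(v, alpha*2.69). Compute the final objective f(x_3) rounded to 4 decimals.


FISTA on f(x) = 1*x^2 - 8*x + 2.69*|x|
L = 2, alpha = 0.1579
Iteration 1: beta = 0.0, y = 1.7469 + 0.0*(1.7469 - 1.7469) = 1.7469
  grad(y) = -4.5062, v = y - alpha*grad = 2.4584
  prox(v) = soft_thresh(2.4584, 0.4248) = 2.0337
Iteration 2: beta = 0.3333, y = 2.0337 + 0.3333*(2.0337 - 1.7469) = 2.1293
  grad(y) = -3.7415, v = y - alpha*grad = 2.72
  prox(v) = soft_thresh(2.72, 0.4248) = 2.2953
Iteration 3: beta = 0.5, y = 2.2953 + 0.5*(2.2953 - 2.0337) = 2.4261
  grad(y) = -3.1478, v = y - alpha*grad = 2.9231
  prox(v) = soft_thresh(2.9231, 0.4248) = 2.4984
f(x_3) = 1*2.4984^2 - 8*2.4984 + 2.69*|2.4984| = -7.0245


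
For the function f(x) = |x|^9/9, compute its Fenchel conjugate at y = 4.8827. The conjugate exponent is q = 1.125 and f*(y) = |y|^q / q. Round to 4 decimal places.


The conjugate exponent q satisfies 1/p + 1/q = 1.
p = 9, so q = 9/(9 - 1) = 1.125
|y|^q = 4.8827^1.125 = 5.9531
f*(4.8827) = 5.9531 / 1.125 = 5.2916


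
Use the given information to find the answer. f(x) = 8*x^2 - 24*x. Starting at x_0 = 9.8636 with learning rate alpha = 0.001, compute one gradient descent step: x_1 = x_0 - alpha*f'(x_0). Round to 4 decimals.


We compute the gradient at x_0 and apply the update.
f'(x) = 16*x - 24
f'(9.8636) = 16*9.8636 - 24 = 133.8176
x_1 = 9.8636 - 0.001*133.8176 = 9.7298


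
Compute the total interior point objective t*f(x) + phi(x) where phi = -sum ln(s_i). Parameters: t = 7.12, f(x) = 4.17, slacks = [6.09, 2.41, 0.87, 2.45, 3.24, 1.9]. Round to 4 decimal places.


Step 1: Compute log-barrier.
ln values: [1.8066, 0.8796, -0.1393, 0.8961, 1.1756, 0.6419]
phi = -(1.8066 + 0.8796 - 0.1393 + 0.8961 + 1.1756 + 0.6419) = -5.2605
Step 2: Compute augmented objective.
t*f(x) = 7.12*4.17 = 29.6904
Total = 29.6904 - 5.2605 = 24.4299


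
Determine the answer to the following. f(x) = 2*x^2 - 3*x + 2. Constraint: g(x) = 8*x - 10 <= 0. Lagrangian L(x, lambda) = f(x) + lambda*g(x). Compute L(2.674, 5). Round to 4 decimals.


Step 1: Evaluate f(x).
f(2.674) = 2*2.674^2 - 3*2.674 + 2 = 8.2786
Step 2: Evaluate g(x).
g(2.674) = 8*2.674 - 10 = 11.392
Step 3: Compute Lagrangian.
L = 8.2786 + 5*11.392 = 65.2386


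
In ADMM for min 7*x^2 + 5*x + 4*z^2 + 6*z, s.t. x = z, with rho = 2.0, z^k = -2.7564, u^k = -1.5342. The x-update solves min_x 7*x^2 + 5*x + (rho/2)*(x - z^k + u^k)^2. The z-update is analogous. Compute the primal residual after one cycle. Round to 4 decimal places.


ADMM iteration with rho = 2.0, z^k = -2.7564, u^k = -1.5342
Step 1: x-update.
Minimize 7*x^2 + 5*x + (2.0/2)*(x + 2.7564 - 1.5342)^2
FOC: (2*7 + 2.0)*x = -5 + 2.0*(-2.7564 + 1.5342)
x^{k+1} = -0.4653
Step 2: z-update.
Minimize 4*z^2 + 6*z + (2.0/2)*(-0.4653 - z - 1.5342)^2
FOC: (2*4 + 2.0)*z = -6 + 2.0*(-0.4653 - 1.5342)
z^{k+1} = -0.9999
Step 3: u-update.
u^{k+1} = -1.5342 - 0.4653 + 0.9999 = -0.9996
Step 4: Primal residual = |-0.4653 + 0.9999| = 0.5346


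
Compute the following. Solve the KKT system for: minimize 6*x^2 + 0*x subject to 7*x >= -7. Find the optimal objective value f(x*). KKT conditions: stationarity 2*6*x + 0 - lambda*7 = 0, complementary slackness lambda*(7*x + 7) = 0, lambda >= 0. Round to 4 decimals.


Step 1: Try lambda = 0 (constraint inactive).
Stationarity: 2*6*x + 0 = 0
x* = 0/(2*6) = 0.0
Check constraint: 7*0.0 = 0.0 >= -7 -- satisfied.
Step 2: Compute optimal value.
f(x*) = 6*0.0^2 + 0*0.0 = 0.0


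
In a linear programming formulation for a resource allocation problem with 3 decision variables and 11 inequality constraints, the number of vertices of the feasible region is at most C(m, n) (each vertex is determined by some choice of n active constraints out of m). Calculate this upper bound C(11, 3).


Each vertex corresponds to some choice of n active constraints out of m, so the number of vertices is at most C(m, n) = m! / (n!(m-n)!).
m = 11, n = 3
Numerator: 11 * 10 * 9
Denominator: 3! = 6
C(11, 3) = 165


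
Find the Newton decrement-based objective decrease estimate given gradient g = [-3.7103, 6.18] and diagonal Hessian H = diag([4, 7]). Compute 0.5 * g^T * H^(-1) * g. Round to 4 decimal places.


Step 1: H is diagonal, so H^(-1) * g = [-0.9276, 0.8829].
Step 2: g^T H^(-1) g = sum_i g_i^2 / H_ii
  = (-3.7103)^2/4 + (6.18)^2/7
  = 3.4416 + 5.4561 = 8.8976
Step 3: Objective decrease = 0.5 * g^T H^(-1) g = 4.4488


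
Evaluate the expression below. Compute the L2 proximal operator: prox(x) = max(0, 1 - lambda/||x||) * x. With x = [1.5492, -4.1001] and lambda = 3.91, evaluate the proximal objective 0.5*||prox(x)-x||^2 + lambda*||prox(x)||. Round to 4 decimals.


Step 1: Compute ||x||.
||x|| = 4.383
Step 2: Compute scaling factor.
scale = max(0, 1 - 3.91/4.383) = 0.1079
Step 3: prox(x) = [0.1672, -0.4425]
||prox(x)|| = 0.473
Step 4: Proximal objective.
0.5*||prox-x||^2 = 7.6441
lambda*||prox|| = 1.8494
Total = 9.4935


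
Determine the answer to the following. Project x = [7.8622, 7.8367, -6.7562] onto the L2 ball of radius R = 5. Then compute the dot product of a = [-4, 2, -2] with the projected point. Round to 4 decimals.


Step 1: Compute ||x|| (intermediates to 6 decimals).
||x|| = sqrt(7.8622^2 + 7.8367^2 + (-6.7562)^2) = 12.995164
Step 2: Project.
Since ||x|| > R, scale = R/||x|| = 5/12.995164 = 0.384759, proj(x) = scale * x
proj(x) = [3.025052, 3.015241, -2.599509]
Step 3: Dot product.
a^T * proj(x) = -4*3.025052 + 2*3.015241 - 2*(-2.599509) = -0.8707


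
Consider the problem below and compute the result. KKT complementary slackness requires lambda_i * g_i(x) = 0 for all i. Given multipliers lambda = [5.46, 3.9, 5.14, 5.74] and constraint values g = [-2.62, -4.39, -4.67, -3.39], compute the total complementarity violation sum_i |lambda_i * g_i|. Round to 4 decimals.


KKT complementary slackness check:
lambda_1 * g_1 = 5.46 * -2.62 = -14.3052
lambda_2 * g_2 = 3.9 * -4.39 = -17.121
lambda_3 * g_3 = 5.14 * -4.67 = -24.0038
lambda_4 * g_4 = 5.74 * -3.39 = -19.4586
Total violation = 14.3052 + 17.121 + 24.0038 + 19.4586 = 74.8886


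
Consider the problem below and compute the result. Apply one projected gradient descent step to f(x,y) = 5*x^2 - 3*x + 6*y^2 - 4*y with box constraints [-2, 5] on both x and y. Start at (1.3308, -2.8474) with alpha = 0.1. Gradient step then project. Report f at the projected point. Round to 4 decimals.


Step 1: Compute gradient at (1.3308, -2.8474).
grad_x = 2*5*1.3308 - 3 = 10.308
grad_y = 2*6*-2.8474 - 4 = -38.1688
Step 2: Gradient step.
x_raw = 1.3308 - 0.1*10.308 = 0.3
y_raw = -2.8474 - 0.1*-38.1688 = 0.9695
Step 3: Project onto [-2, 5].
x_proj = clip(0.3) = 0.3
y_proj = clip(0.9695) = 0.9695
Step 4: Evaluate f.
f(0.3, 0.9695) = 1.3114


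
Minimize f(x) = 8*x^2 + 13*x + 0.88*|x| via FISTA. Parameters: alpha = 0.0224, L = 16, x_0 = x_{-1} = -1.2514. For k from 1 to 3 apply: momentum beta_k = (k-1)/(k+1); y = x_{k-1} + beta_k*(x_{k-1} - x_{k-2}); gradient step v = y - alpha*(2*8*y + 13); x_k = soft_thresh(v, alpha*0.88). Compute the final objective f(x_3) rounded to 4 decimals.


FISTA on f(x) = 8*x^2 + 13*x + 0.88*|x|
L = 16, alpha = 0.0224
Iteration 1: beta = 0.0, y = -1.2514 + 0.0*(-1.2514 + 1.2514) = -1.2514
  grad(y) = -7.0224, v = y - alpha*grad = -1.0941
  prox(v) = soft_thresh(-1.0941, 0.0197) = -1.0744
Iteration 2: beta = 0.3333, y = -1.0744 + 0.3333*(-1.0744 + 1.2514) = -1.0154
  grad(y) = -3.2461, v = y - alpha*grad = -0.9427
  prox(v) = soft_thresh(-0.9427, 0.0197) = -0.923
Iteration 3: beta = 0.5, y = -0.923 + 0.5*(-0.923 + 1.0744) = -0.8472
  grad(y) = -0.5559, v = y - alpha*grad = -0.8348
  prox(v) = soft_thresh(-0.8348, 0.0197) = -0.8151
f(x_3) = 8*(-0.8151)^2 + 13*(-0.8151) + 0.88*|-0.8151| = -4.5639


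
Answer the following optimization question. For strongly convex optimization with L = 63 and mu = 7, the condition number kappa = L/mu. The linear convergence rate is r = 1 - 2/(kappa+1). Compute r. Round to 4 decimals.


Step 1: Compute the condition number.
kappa = L/mu = 63/7 = 9.0
Step 2: Compute the convergence rate.
r = 1 - 2/(kappa + 1) = 1 - 2*mu/(L + mu) = (L - mu)/(L + mu) = 56/70 = 0.8


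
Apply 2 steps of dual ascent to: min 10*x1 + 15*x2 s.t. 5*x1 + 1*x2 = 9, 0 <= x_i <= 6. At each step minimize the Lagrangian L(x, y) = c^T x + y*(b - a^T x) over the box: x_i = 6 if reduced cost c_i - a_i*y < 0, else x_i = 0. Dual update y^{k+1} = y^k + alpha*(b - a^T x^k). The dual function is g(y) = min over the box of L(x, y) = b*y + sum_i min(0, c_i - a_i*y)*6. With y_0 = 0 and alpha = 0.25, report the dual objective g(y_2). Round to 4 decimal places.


Dual ascent for LP: min 10*x1 + 15*x2, 5*x1 + 1*x2 = 9, 0 <= x_i <= 6
Step 1: y^k = 0.0, reduced costs: (10.0, 15.0)
  x^k = (0.0, 0.0), subgradient = b - a^T x = 9.0
  y^{k+1} = 0.0 + 0.25*9.0 = 2.25
Step 2: y^k = 2.25, reduced costs: (-1.25, 12.75)
  x^k = (6.0, 0.0), subgradient = b - a^T x = -21.0
  y^{k+1} = 2.25 + 0.25*-21.0 = -3.0
Dual objective at y_2 = -3.0: reduced costs (25.0, 18.0), box minimizer x = (0.0, 0.0)
g(y_2) = b*y + (c1 - a1*y)*x1 + (c2 - a2*y)*x2 = 9*(-3.0) + 25.0*0.0 + 18.0*0.0 = -27.0 + 0.0 + 0.0 = -27.0


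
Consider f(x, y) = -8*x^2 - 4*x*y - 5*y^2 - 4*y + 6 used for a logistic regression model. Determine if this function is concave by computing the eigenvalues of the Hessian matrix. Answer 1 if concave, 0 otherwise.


The Hessian of f(x,y) = -8*x^2 - 4*x*y - 5*y^2 - 4*y + 6 is:
H = [[-16, -4], [-4, -10]]
Trace = -16 - 10 = -26
Determinant = -16*-10 - (-4)^2 = 144
Discriminant = (-26)^2 - 4*144 = 100.0
Eigenvalues: lambda_1 = -18.0, lambda_2 = -8.0
The function is concave.

1


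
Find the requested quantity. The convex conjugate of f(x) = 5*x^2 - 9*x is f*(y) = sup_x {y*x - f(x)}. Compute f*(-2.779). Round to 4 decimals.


f*(y) = sup_x {y*x - a*x^2 - b*x} = sup_x {(y-b)*x - a*x^2}
FOC: (y - b) - 2a*x = 0 => x* = (y - b)/(2a)
x* = (-2.779 + 9)/(2*5) = 0.6221
f*(-2.779) = (y-b)^2/(4a) = (-2.779 + 9)^2/(4*5)
= 38.7008/20 = 1.935


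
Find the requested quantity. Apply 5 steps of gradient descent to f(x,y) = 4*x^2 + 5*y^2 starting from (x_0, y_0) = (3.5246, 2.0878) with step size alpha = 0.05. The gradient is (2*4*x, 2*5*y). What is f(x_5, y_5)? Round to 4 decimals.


Gradient descent on f(x,y) = 4*x^2 + 5*y^2.
Starting point: (3.5246, 2.0878), alpha = 0.05
Step 1: grad_x = 2*4*3.5246 = 28.1968, grad_y = 2*5*2.0878 = 20.878
  x_1 = 3.5246 - 0.05*28.1968 = 2.1148
  y_1 = 2.0878 - 0.05*20.878 = 1.0439
Step 2: grad_x = 2*4*2.1148 = 16.9181, grad_y = 2*5*1.0439 = 10.439
  x_2 = 2.1148 - 0.05*16.9181 = 1.2689
  y_2 = 1.0439 - 0.05*10.439 = 0.522
Step 3: grad_x = 2*4*1.2689 = 10.1508, grad_y = 2*5*0.522 = 5.2195
  x_3 = 1.2689 - 0.05*10.1508 = 0.7613
  y_3 = 0.522 - 0.05*5.2195 = 0.261
Step 4: grad_x = 2*4*0.7613 = 6.0905, grad_y = 2*5*0.261 = 2.6098
  x_4 = 0.7613 - 0.05*6.0905 = 0.4568
  y_4 = 0.261 - 0.05*2.6098 = 0.1305
Step 5: grad_x = 2*4*0.4568 = 3.6543, grad_y = 2*5*0.1305 = 1.3049
  x_5 = 0.4568 - 0.05*3.6543 = 0.2741
  y_5 = 0.1305 - 0.05*1.3049 = 0.0652
f(0.2741, 0.0652) = 4*0.2741^2 + 5*0.0652^2 = 0.3217


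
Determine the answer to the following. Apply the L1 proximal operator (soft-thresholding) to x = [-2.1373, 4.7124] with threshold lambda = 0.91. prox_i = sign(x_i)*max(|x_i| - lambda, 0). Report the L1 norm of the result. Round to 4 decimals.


Soft-thresholding with lambda = 0.91:
prox(-2.1373) = sign(-2.1373)*max(|-2.1373| - 0.91, 0) = -1.2273
prox(4.7124) = sign(4.7124)*max(|4.7124| - 0.91, 0) = 3.8024
prox(x) = [-1.2273, 3.8024]
||prox(x)||_1 = 1.2273 + 3.8024 = 5.0297


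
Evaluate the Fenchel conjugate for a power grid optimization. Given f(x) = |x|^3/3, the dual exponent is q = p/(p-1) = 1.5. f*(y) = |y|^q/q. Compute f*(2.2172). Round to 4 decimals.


The conjugate exponent q satisfies 1/p + 1/q = 1.
p = 3, so q = 3/(3 - 1) = 1.5
|y|^q = 2.2172^1.5 = 3.3015
f*(2.2172) = 3.3015 / 1.5 = 2.201


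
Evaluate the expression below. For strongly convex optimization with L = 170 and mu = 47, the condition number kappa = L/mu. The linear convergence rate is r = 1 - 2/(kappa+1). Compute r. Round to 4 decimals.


Step 1: Compute the condition number.
kappa = L/mu = 170/47 = 3.617
Step 2: Compute the convergence rate.
r = 1 - 2/(kappa + 1) = 1 - 2*mu/(L + mu) = (L - mu)/(L + mu) = 123/217 = 0.5668


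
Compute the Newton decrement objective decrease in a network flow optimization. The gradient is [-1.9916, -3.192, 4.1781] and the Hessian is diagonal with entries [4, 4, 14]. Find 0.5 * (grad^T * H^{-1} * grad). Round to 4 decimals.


Step 1: H is diagonal, so H^(-1) * g = [-0.4979, -0.798, 0.2984].
Step 2: g^T H^(-1) g = sum_i g_i^2 / H_ii
  = (-1.9916)^2/4 + (-3.192)^2/4 + (4.1781)^2/14
  = 0.9916 + 2.5472 + 1.2469 = 4.7857
Step 3: Objective decrease = 0.5 * g^T H^(-1) g = 2.3929


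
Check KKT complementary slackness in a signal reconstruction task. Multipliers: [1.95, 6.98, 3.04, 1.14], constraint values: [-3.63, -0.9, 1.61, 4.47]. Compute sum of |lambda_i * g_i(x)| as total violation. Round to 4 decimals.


KKT complementary slackness check:
lambda_1 * g_1 = 1.95 * -3.63 = -7.0785
lambda_2 * g_2 = 6.98 * -0.9 = -6.282
lambda_3 * g_3 = 3.04 * 1.61 = 4.8944
lambda_4 * g_4 = 1.14 * 4.47 = 5.0958
Total violation = 7.0785 + 6.282 + 4.8944 + 5.0958 = 23.3507


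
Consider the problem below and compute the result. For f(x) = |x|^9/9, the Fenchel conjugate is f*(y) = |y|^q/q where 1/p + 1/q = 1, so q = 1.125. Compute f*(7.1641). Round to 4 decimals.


The conjugate exponent q satisfies 1/p + 1/q = 1.
p = 9, so q = 9/(9 - 1) = 1.125
|y|^q = 7.1641^1.125 = 9.1634
f*(7.1641) = 9.1634 / 1.125 = 8.1452


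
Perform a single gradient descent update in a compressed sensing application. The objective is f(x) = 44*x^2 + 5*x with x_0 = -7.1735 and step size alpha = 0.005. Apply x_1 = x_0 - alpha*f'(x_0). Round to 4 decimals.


We compute the gradient at x_0 and apply the update.
f'(x) = 88*x + 5
f'(-7.1735) = 88*-7.1735 + 5 = -626.268
x_1 = -7.1735 - 0.005*-626.268 = -4.0422


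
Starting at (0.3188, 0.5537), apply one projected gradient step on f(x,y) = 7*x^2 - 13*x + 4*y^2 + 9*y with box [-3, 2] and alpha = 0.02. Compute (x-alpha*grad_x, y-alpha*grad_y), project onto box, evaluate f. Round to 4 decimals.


Step 1: Compute gradient at (0.3188, 0.5537).
grad_x = 2*7*0.3188 - 13 = -8.5368
grad_y = 2*4*0.5537 + 9 = 13.4296
Step 2: Gradient step.
x_raw = 0.3188 - 0.02*-8.5368 = 0.4895
y_raw = 0.5537 - 0.02*13.4296 = 0.2851
Step 3: Project onto [-3, 2].
x_proj = clip(0.4895) = 0.4895
y_proj = clip(0.2851) = 0.2851
Step 4: Evaluate f.
f(0.4895, 0.2851) = -1.7953


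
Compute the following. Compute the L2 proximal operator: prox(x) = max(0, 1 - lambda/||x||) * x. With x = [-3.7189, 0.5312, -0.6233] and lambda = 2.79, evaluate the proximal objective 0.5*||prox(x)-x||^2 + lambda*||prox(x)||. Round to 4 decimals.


Step 1: Compute ||x||.
||x|| = 3.808
Step 2: Compute scaling factor.
scale = max(0, 1 - 2.79/3.808) = 0.2673
Step 3: prox(x) = [-0.9942, 0.142, -0.1666]
||prox(x)|| = 1.018
Step 4: Proximal objective.
0.5*||prox-x||^2 = 3.8921
lambda*||prox|| = 2.8402
Total = 6.7323


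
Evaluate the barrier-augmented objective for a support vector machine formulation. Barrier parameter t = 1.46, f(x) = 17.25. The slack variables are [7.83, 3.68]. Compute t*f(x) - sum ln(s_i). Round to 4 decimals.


Step 1: Compute log-barrier.
ln values: [2.058, 1.3029]
phi = -(2.058 + 1.3029) = -3.3609
Step 2: Compute augmented objective.
t*f(x) = 1.46*17.25 = 25.185
Total = 25.185 - 3.3609 = 21.8241


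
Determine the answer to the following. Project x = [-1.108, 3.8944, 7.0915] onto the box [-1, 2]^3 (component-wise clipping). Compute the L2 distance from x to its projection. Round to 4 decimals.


Project each component onto [-1, 2].
clip(-1.108) = -1.0, clip(3.8944) = 2.0, clip(7.0915) = 2.0
Projection = [-1.0, 2.0, 2.0]
Squared diffs: [0.0117, 3.5888, 25.9234]
Distance = sqrt(29.5239) = 5.4336


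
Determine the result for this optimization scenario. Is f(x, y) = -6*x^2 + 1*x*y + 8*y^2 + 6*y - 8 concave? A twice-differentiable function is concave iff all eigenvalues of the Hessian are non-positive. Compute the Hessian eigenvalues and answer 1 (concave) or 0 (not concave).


The Hessian of f(x,y) = -6*x^2 + 1*x*y + 8*y^2 + 6*y - 8 is:
H = [[-12, 1], [1, 16]]
Trace = -12 + 16 = 4
Determinant = -12*16 - (1)^2 = -193
Discriminant = (4)^2 - 4*-193 = 788.0
Eigenvalues: lambda_1 = -12.0357, lambda_2 = 16.0357
The function is not concave.

0


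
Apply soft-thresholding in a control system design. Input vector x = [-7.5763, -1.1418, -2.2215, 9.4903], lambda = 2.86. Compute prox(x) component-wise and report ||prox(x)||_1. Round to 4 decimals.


Soft-thresholding with lambda = 2.86:
prox(-7.5763) = sign(-7.5763)*max(|-7.5763| - 2.86, 0) = -4.7163
prox(-1.1418) = sign(-1.1418)*max(|-1.1418| - 2.86, 0) = 0.0
prox(-2.2215) = sign(-2.2215)*max(|-2.2215| - 2.86, 0) = 0.0
prox(9.4903) = sign(9.4903)*max(|9.4903| - 2.86, 0) = 6.6303
prox(x) = [-4.7163, 0.0, 0.0, 6.6303]
||prox(x)||_1 = 4.7163 + 0.0 + 0.0 + 6.6303 = 11.3466
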